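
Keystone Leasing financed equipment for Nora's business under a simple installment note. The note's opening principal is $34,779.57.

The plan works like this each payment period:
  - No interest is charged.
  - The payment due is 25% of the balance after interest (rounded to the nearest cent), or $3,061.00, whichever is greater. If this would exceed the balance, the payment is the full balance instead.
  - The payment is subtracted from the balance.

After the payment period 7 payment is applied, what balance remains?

Payment period 1: opening $34,779.57; payment $8,694.89; balance $26,084.68
Payment period 2: opening $26,084.68; payment $6,521.17; balance $19,563.51
Payment period 3: opening $19,563.51; payment $4,890.88; balance $14,672.63
Payment period 4: opening $14,672.63; payment $3,668.16; balance $11,004.47
Payment period 5: opening $11,004.47; payment $3,061.00; balance $7,943.47
Payment period 6: opening $7,943.47; payment $3,061.00; balance $4,882.47
Payment period 7: opening $4,882.47; payment $3,061.00; balance $1,821.47

$1,821.47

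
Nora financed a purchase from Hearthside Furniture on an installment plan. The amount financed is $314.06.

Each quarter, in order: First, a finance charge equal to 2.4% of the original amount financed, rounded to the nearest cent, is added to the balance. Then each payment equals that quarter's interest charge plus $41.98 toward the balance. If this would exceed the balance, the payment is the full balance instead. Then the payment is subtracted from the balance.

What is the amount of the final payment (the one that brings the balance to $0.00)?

$27.74

Quarter 1: opening $314.06; interest $7.54 → $321.60; payment $49.52; balance $272.08
Quarter 2: opening $272.08; interest $7.54 → $279.62; payment $49.52; balance $230.10
Quarter 3: opening $230.10; interest $7.54 → $237.64; payment $49.52; balance $188.12
Quarter 4: opening $188.12; interest $7.54 → $195.66; payment $49.52; balance $146.14
Quarter 5: opening $146.14; interest $7.54 → $153.68; payment $49.52; balance $104.16
Quarter 6: opening $104.16; interest $7.54 → $111.70; payment $49.52; balance $62.18
Quarter 7: opening $62.18; interest $7.54 → $69.72; payment $49.52; balance $20.20
Quarter 8: opening $20.20; interest $7.54 → $27.74; payment $27.74; balance $0.00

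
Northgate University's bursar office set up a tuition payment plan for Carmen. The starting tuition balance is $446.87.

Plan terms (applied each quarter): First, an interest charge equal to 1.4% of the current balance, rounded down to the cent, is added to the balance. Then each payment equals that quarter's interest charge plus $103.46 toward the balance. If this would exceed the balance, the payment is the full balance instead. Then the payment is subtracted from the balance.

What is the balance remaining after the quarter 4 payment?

$33.03

# | Opening | Interest | Payment | End bal
1 | $446.87 | $6.25 | $109.71 | $343.41
2 | $343.41 | $4.80 | $108.26 | $239.95
3 | $239.95 | $3.35 | $106.81 | $136.49
4 | $136.49 | $1.91 | $105.37 | $33.03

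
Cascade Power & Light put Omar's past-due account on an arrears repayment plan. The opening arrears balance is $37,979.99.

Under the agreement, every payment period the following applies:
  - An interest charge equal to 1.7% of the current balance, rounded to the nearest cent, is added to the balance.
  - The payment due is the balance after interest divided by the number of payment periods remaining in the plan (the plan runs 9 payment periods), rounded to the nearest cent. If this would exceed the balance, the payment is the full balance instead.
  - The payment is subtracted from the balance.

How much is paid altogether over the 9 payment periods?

Payment period 1: $37,979.99 +$645.66 interest = $38,625.65; pay $4,291.74 → $34,333.91
Payment period 2: $34,333.91 +$583.68 interest = $34,917.59; pay $4,364.70 → $30,552.89
Payment period 3: $30,552.89 +$519.40 interest = $31,072.29; pay $4,438.90 → $26,633.39
Payment period 4: $26,633.39 +$452.77 interest = $27,086.16; pay $4,514.36 → $22,571.80
Payment period 5: $22,571.80 +$383.72 interest = $22,955.52; pay $4,591.10 → $18,364.42
Payment period 6: $18,364.42 +$312.20 interest = $18,676.62; pay $4,669.16 → $14,007.46
Payment period 7: $14,007.46 +$238.13 interest = $14,245.59; pay $4,748.53 → $9,497.06
Payment period 8: $9,497.06 +$161.45 interest = $9,658.51; pay $4,829.26 → $4,829.25
Payment period 9: $4,829.25 +$82.10 interest = $4,911.35; pay $4,911.35 → $0.00
Total paid: $41,359.10

$41,359.10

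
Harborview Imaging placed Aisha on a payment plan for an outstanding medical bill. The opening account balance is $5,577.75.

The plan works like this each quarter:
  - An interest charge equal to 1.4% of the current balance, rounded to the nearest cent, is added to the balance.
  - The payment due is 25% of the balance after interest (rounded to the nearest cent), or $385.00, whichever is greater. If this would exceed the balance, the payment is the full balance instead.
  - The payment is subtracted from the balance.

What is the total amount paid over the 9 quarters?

$5,869.35

Quarter 1: opening $5,577.75; interest $78.09 → $5,655.84; payment $1,413.96; balance $4,241.88
Quarter 2: opening $4,241.88; interest $59.39 → $4,301.27; payment $1,075.32; balance $3,225.95
Quarter 3: opening $3,225.95; interest $45.16 → $3,271.11; payment $817.78; balance $2,453.33
Quarter 4: opening $2,453.33; interest $34.35 → $2,487.68; payment $621.92; balance $1,865.76
Quarter 5: opening $1,865.76; interest $26.12 → $1,891.88; payment $472.97; balance $1,418.91
Quarter 6: opening $1,418.91; interest $19.86 → $1,438.77; payment $385.00; balance $1,053.77
Quarter 7: opening $1,053.77; interest $14.75 → $1,068.52; payment $385.00; balance $683.52
Quarter 8: opening $683.52; interest $9.57 → $693.09; payment $385.00; balance $308.09
Quarter 9: opening $308.09; interest $4.31 → $312.40; payment $312.40; balance $0.00
Total paid: $5,869.35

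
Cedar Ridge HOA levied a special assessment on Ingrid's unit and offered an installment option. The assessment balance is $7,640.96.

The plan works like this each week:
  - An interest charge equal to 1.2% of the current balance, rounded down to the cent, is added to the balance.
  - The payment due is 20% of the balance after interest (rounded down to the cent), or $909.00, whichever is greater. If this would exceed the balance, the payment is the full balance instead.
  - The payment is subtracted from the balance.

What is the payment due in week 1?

Week 1: opening $7,640.96; interest $91.69 → $7,732.65; payment $1,546.53; balance $6,186.12

$1,546.53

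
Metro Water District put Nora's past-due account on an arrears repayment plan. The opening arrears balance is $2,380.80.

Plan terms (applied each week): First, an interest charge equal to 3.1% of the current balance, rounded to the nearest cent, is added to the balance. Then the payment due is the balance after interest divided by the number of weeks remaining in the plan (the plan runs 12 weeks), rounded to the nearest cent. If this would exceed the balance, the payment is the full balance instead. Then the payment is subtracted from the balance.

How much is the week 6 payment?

Week 1: opening $2,380.80; interest $73.80 → $2,454.60; payment $204.55; balance $2,250.05
Week 2: opening $2,250.05; interest $69.75 → $2,319.80; payment $210.89; balance $2,108.91
Week 3: opening $2,108.91; interest $65.38 → $2,174.29; payment $217.43; balance $1,956.86
Week 4: opening $1,956.86; interest $60.66 → $2,017.52; payment $224.17; balance $1,793.35
Week 5: opening $1,793.35; interest $55.59 → $1,848.94; payment $231.12; balance $1,617.82
Week 6: opening $1,617.82; interest $50.15 → $1,667.97; payment $238.28; balance $1,429.69

$238.28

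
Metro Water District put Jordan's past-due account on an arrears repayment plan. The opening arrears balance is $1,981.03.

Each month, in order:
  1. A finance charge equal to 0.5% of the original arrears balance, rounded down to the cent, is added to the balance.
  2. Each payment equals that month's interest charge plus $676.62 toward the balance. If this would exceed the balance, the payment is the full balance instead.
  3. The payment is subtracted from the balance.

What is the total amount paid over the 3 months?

$2,010.73

Month 1: $1,981.03 +$9.90 interest = $1,990.93; pay $686.52 → $1,304.41
Month 2: $1,304.41 +$9.90 interest = $1,314.31; pay $686.52 → $627.79
Month 3: $627.79 +$9.90 interest = $637.69; pay $637.69 → $0.00
Total paid: $2,010.73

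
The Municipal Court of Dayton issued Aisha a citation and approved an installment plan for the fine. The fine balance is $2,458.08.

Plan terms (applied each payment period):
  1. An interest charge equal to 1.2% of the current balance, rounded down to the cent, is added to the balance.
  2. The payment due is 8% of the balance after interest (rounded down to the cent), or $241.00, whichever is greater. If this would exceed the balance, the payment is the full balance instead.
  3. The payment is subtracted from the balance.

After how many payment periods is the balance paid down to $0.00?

11

# | Opening | Interest | Payment | End bal
1 | $2,458.08 | $29.49 | $241.00 | $2,246.57
2 | $2,246.57 | $26.95 | $241.00 | $2,032.52
3 | $2,032.52 | $24.39 | $241.00 | $1,815.91
4 | $1,815.91 | $21.79 | $241.00 | $1,596.70
5 | $1,596.70 | $19.16 | $241.00 | $1,374.86
6 | $1,374.86 | $16.49 | $241.00 | $1,150.35
7 | $1,150.35 | $13.80 | $241.00 | $923.15
8 | $923.15 | $11.07 | $241.00 | $693.22
9 | $693.22 | $8.31 | $241.00 | $460.53
10 | $460.53 | $5.52 | $241.00 | $225.05
11 | $225.05 | $2.70 | $227.75 | $0.00
Balance reaches $0.00 in payment period 11.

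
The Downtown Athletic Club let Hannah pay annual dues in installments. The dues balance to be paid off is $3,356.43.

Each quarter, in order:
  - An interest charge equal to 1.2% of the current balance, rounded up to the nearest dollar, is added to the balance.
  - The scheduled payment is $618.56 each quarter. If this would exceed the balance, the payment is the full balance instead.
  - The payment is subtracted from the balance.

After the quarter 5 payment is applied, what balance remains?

$398.63

# | Opening | Interest | Payment | End bal
1 | $3,356.43 | $41.00 | $618.56 | $2,778.87
2 | $2,778.87 | $34.00 | $618.56 | $2,194.31
3 | $2,194.31 | $27.00 | $618.56 | $1,602.75
4 | $1,602.75 | $20.00 | $618.56 | $1,004.19
5 | $1,004.19 | $13.00 | $618.56 | $398.63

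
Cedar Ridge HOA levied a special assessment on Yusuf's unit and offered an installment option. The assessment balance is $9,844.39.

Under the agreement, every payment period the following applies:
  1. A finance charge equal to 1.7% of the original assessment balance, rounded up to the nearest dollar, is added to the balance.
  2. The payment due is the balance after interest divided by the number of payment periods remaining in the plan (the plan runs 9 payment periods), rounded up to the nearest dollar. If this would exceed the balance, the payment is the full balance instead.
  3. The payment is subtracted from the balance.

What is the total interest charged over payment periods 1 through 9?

Payment period 1: opening $9,844.39; interest $168.00 → $10,012.39; payment $1,113.00; balance $8,899.39
Payment period 2: opening $8,899.39; interest $168.00 → $9,067.39; payment $1,134.00; balance $7,933.39
Payment period 3: opening $7,933.39; interest $168.00 → $8,101.39; payment $1,158.00; balance $6,943.39
Payment period 4: opening $6,943.39; interest $168.00 → $7,111.39; payment $1,186.00; balance $5,925.39
Payment period 5: opening $5,925.39; interest $168.00 → $6,093.39; payment $1,219.00; balance $4,874.39
Payment period 6: opening $4,874.39; interest $168.00 → $5,042.39; payment $1,261.00; balance $3,781.39
Payment period 7: opening $3,781.39; interest $168.00 → $3,949.39; payment $1,317.00; balance $2,632.39
Payment period 8: opening $2,632.39; interest $168.00 → $2,800.39; payment $1,401.00; balance $1,399.39
Payment period 9: opening $1,399.39; interest $168.00 → $1,567.39; payment $1,567.39; balance $0.00
Total interest: $168.00 + $168.00 + $168.00 + $168.00 + $168.00 + $168.00 + $168.00 + $168.00 + $168.00 = $1,512.00

$1,512.00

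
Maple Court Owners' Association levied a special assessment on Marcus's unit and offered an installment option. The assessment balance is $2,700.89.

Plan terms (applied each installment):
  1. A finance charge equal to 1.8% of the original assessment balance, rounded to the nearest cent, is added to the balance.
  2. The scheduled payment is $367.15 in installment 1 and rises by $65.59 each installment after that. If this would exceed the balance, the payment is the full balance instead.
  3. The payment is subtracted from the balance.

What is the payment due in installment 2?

Installment 1: opening $2,700.89; interest $48.62 → $2,749.51; payment $367.15; balance $2,382.36
Installment 2: opening $2,382.36; interest $48.62 → $2,430.98; payment $432.74; balance $1,998.24

$432.74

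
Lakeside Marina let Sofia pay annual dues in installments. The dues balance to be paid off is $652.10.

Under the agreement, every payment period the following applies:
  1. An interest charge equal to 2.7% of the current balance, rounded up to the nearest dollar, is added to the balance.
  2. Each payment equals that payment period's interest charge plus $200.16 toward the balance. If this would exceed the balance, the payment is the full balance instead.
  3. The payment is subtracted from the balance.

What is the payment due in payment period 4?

Payment period 1: opening $652.10; interest $18.00 → $670.10; payment $218.16; balance $451.94
Payment period 2: opening $451.94; interest $13.00 → $464.94; payment $213.16; balance $251.78
Payment period 3: opening $251.78; interest $7.00 → $258.78; payment $207.16; balance $51.62
Payment period 4: opening $51.62; interest $2.00 → $53.62; payment $53.62; balance $0.00

$53.62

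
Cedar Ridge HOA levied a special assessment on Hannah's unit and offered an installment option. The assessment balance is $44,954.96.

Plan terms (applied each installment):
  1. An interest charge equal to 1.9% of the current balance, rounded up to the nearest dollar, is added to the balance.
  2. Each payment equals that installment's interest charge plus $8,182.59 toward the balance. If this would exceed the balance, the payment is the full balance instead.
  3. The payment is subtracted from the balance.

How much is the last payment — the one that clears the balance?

$4,119.01

# | Opening | Interest | Payment | End bal
1 | $44,954.96 | $855.00 | $9,037.59 | $36,772.37
2 | $36,772.37 | $699.00 | $8,881.59 | $28,589.78
3 | $28,589.78 | $544.00 | $8,726.59 | $20,407.19
4 | $20,407.19 | $388.00 | $8,570.59 | $12,224.60
5 | $12,224.60 | $233.00 | $8,415.59 | $4,042.01
6 | $4,042.01 | $77.00 | $4,119.01 | $0.00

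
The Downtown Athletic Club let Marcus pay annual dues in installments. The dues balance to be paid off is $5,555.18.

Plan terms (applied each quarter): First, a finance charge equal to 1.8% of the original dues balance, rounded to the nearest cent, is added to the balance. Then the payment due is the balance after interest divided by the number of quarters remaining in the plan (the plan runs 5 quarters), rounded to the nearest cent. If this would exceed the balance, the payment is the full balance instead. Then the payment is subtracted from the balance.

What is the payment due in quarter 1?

$1,131.03

Quarter 1: opening $5,555.18; interest $99.99 → $5,655.17; payment $1,131.03; balance $4,524.14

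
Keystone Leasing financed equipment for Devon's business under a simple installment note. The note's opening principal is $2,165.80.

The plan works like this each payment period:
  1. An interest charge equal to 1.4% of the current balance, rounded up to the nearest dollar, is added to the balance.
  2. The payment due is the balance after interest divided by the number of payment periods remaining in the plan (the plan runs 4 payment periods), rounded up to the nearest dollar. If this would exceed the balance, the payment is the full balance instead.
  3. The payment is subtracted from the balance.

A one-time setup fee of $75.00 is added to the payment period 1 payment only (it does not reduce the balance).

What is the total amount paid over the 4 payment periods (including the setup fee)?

$2,319.80

Payment period 1: opening $2,165.80; interest $31.00 → $2,196.80; payment $550.00 (+ $75.00 fee); balance $1,646.80
Payment period 2: opening $1,646.80; interest $24.00 → $1,670.80; payment $557.00; balance $1,113.80
Payment period 3: opening $1,113.80; interest $16.00 → $1,129.80; payment $565.00; balance $564.80
Payment period 4: opening $564.80; interest $8.00 → $572.80; payment $572.80; balance $0.00
Total paid: $2,319.80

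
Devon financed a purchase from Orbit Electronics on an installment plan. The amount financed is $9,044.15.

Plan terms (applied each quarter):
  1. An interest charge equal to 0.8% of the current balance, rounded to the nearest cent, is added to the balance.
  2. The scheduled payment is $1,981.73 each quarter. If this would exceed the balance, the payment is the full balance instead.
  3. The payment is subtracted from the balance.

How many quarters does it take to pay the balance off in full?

5

# | Opening | Interest | Payment | End bal
1 | $9,044.15 | $72.35 | $1,981.73 | $7,134.77
2 | $7,134.77 | $57.08 | $1,981.73 | $5,210.12
3 | $5,210.12 | $41.68 | $1,981.73 | $3,270.07
4 | $3,270.07 | $26.16 | $1,981.73 | $1,314.50
5 | $1,314.50 | $10.52 | $1,325.02 | $0.00
Balance reaches $0.00 in quarter 5.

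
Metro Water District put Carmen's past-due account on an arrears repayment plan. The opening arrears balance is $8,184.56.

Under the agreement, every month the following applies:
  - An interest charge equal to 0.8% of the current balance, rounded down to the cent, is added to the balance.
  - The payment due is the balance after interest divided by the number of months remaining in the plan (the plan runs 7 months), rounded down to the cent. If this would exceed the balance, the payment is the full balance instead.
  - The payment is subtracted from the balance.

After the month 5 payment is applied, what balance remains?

$2,433.50

Month 1: opening $8,184.56; interest $65.47 → $8,250.03; payment $1,178.57; balance $7,071.46
Month 2: opening $7,071.46; interest $56.57 → $7,128.03; payment $1,188.00; balance $5,940.03
Month 3: opening $5,940.03; interest $47.52 → $5,987.55; payment $1,197.51; balance $4,790.04
Month 4: opening $4,790.04; interest $38.32 → $4,828.36; payment $1,207.09; balance $3,621.27
Month 5: opening $3,621.27; interest $28.97 → $3,650.24; payment $1,216.74; balance $2,433.50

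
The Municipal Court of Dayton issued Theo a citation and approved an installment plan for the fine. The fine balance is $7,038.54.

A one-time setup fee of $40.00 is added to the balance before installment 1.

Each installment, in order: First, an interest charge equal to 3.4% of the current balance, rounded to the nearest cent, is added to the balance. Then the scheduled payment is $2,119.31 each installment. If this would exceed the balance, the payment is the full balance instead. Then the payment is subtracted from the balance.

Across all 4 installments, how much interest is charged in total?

$570.68

Installment 1: $7,078.54 +$240.67 interest = $7,319.21; pay $2,119.31 → $5,199.90
Installment 2: $5,199.90 +$176.80 interest = $5,376.70; pay $2,119.31 → $3,257.39
Installment 3: $3,257.39 +$110.75 interest = $3,368.14; pay $2,119.31 → $1,248.83
Installment 4: $1,248.83 +$42.46 interest = $1,291.29; pay $1,291.29 → $0.00
Total interest: $240.67 + $176.80 + $110.75 + $42.46 = $570.68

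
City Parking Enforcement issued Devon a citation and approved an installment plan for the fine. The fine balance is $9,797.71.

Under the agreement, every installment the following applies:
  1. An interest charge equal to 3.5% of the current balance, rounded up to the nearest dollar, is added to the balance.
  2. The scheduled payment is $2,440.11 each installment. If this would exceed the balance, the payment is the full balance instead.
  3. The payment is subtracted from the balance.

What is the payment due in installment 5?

# | Opening | Interest | Payment | End bal
1 | $9,797.71 | $343.00 | $2,440.11 | $7,700.60
2 | $7,700.60 | $270.00 | $2,440.11 | $5,530.49
3 | $5,530.49 | $194.00 | $2,440.11 | $3,284.38
4 | $3,284.38 | $115.00 | $2,440.11 | $959.27
5 | $959.27 | $34.00 | $993.27 | $0.00

$993.27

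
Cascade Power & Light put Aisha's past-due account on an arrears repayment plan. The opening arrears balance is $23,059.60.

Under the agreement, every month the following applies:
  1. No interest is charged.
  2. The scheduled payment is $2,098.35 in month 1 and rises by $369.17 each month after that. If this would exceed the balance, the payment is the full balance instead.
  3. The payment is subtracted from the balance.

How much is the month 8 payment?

$618.58

Month 1: opening $23,059.60; payment $2,098.35; balance $20,961.25
Month 2: opening $20,961.25; payment $2,467.52; balance $18,493.73
Month 3: opening $18,493.73; payment $2,836.69; balance $15,657.04
Month 4: opening $15,657.04; payment $3,205.86; balance $12,451.18
Month 5: opening $12,451.18; payment $3,575.03; balance $8,876.15
Month 6: opening $8,876.15; payment $3,944.20; balance $4,931.95
Month 7: opening $4,931.95; payment $4,313.37; balance $618.58
Month 8: opening $618.58; payment $618.58; balance $0.00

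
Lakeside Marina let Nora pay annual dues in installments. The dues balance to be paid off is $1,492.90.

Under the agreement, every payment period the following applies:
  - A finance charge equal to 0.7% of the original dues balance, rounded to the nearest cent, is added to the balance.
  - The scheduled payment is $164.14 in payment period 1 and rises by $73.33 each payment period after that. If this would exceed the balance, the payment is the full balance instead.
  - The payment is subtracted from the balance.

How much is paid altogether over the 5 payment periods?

# | Opening | Interest | Payment | End bal
1 | $1,492.90 | $10.45 | $164.14 | $1,339.21
2 | $1,339.21 | $10.45 | $237.47 | $1,112.19
3 | $1,112.19 | $10.45 | $310.80 | $811.84
4 | $811.84 | $10.45 | $384.13 | $438.16
5 | $438.16 | $10.45 | $448.61 | $0.00
Total paid: $1,545.15

$1,545.15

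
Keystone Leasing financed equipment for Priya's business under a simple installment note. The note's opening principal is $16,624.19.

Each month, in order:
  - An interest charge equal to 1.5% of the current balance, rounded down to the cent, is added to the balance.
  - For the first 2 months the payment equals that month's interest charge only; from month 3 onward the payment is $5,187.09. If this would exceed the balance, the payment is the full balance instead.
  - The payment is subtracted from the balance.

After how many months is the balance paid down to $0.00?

# | Opening | Interest | Payment | End bal
1 | $16,624.19 | $249.36 | $249.36 | $16,624.19
2 | $16,624.19 | $249.36 | $249.36 | $16,624.19
3 | $16,624.19 | $249.36 | $5,187.09 | $11,686.46
4 | $11,686.46 | $175.29 | $5,187.09 | $6,674.66
5 | $6,674.66 | $100.11 | $5,187.09 | $1,587.68
6 | $1,587.68 | $23.81 | $1,611.49 | $0.00
Balance reaches $0.00 in month 6.

6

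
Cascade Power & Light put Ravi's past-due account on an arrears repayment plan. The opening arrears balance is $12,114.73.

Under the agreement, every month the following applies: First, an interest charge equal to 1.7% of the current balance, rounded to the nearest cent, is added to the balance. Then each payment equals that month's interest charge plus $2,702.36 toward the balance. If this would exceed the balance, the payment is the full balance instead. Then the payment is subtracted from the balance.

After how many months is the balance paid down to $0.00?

Month 1: $12,114.73 +$205.95 interest = $12,320.68; pay $2,908.31 → $9,412.37
Month 2: $9,412.37 +$160.01 interest = $9,572.38; pay $2,862.37 → $6,710.01
Month 3: $6,710.01 +$114.07 interest = $6,824.08; pay $2,816.43 → $4,007.65
Month 4: $4,007.65 +$68.13 interest = $4,075.78; pay $2,770.49 → $1,305.29
Month 5: $1,305.29 +$22.19 interest = $1,327.48; pay $1,327.48 → $0.00
Balance reaches $0.00 in month 5.

5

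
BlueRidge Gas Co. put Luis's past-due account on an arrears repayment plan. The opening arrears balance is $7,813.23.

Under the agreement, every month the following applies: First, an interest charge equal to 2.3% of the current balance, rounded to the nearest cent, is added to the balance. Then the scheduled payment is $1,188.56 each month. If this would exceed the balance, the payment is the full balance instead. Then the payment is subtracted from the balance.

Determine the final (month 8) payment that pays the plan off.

# | Opening | Interest | Payment | End bal
1 | $7,813.23 | $179.70 | $1,188.56 | $6,804.37
2 | $6,804.37 | $156.50 | $1,188.56 | $5,772.31
3 | $5,772.31 | $132.76 | $1,188.56 | $4,716.51
4 | $4,716.51 | $108.48 | $1,188.56 | $3,636.43
5 | $3,636.43 | $83.64 | $1,188.56 | $2,531.51
6 | $2,531.51 | $58.22 | $1,188.56 | $1,401.17
7 | $1,401.17 | $32.23 | $1,188.56 | $244.84
8 | $244.84 | $5.63 | $250.47 | $0.00

$250.47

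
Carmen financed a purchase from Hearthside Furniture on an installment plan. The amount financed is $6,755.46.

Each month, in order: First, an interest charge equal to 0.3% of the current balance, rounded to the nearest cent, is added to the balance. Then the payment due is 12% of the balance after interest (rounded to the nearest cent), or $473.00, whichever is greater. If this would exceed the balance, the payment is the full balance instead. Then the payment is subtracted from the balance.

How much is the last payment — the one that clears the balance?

Month 1: opening $6,755.46; interest $20.27 → $6,775.73; payment $813.09; balance $5,962.64
Month 2: opening $5,962.64; interest $17.89 → $5,980.53; payment $717.66; balance $5,262.87
Month 3: opening $5,262.87; interest $15.79 → $5,278.66; payment $633.44; balance $4,645.22
Month 4: opening $4,645.22; interest $13.94 → $4,659.16; payment $559.10; balance $4,100.06
Month 5: opening $4,100.06; interest $12.30 → $4,112.36; payment $493.48; balance $3,618.88
Month 6: opening $3,618.88; interest $10.86 → $3,629.74; payment $473.00; balance $3,156.74
Month 7: opening $3,156.74; interest $9.47 → $3,166.21; payment $473.00; balance $2,693.21
Month 8: opening $2,693.21; interest $8.08 → $2,701.29; payment $473.00; balance $2,228.29
Month 9: opening $2,228.29; interest $6.68 → $2,234.97; payment $473.00; balance $1,761.97
Month 10: opening $1,761.97; interest $5.29 → $1,767.26; payment $473.00; balance $1,294.26
Month 11: opening $1,294.26; interest $3.88 → $1,298.14; payment $473.00; balance $825.14
Month 12: opening $825.14; interest $2.48 → $827.62; payment $473.00; balance $354.62
Month 13: opening $354.62; interest $1.06 → $355.68; payment $355.68; balance $0.00

$355.68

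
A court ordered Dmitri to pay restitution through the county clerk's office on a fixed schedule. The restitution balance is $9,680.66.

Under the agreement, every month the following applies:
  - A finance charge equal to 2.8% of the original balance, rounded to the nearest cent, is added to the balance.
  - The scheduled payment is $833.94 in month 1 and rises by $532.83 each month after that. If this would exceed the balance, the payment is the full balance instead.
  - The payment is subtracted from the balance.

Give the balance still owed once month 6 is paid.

$0.00

Month 1: $9,680.66 +$271.06 interest = $9,951.72; pay $833.94 → $9,117.78
Month 2: $9,117.78 +$271.06 interest = $9,388.84; pay $1,366.77 → $8,022.07
Month 3: $8,022.07 +$271.06 interest = $8,293.13; pay $1,899.60 → $6,393.53
Month 4: $6,393.53 +$271.06 interest = $6,664.59; pay $2,432.43 → $4,232.16
Month 5: $4,232.16 +$271.06 interest = $4,503.22; pay $2,965.26 → $1,537.96
Month 6: $1,537.96 +$271.06 interest = $1,809.02; pay $1,809.02 → $0.00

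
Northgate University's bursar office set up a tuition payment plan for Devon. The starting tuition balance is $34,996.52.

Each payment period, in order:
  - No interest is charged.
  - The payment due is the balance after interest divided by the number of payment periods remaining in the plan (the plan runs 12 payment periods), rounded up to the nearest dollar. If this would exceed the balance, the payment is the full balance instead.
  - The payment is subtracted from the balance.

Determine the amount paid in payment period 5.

$2,917.00

# | Opening | Payment | End bal
1 | $34,996.52 | $2,917.00 | $32,079.52
2 | $32,079.52 | $2,917.00 | $29,162.52
3 | $29,162.52 | $2,917.00 | $26,245.52
4 | $26,245.52 | $2,917.00 | $23,328.52
5 | $23,328.52 | $2,917.00 | $20,411.52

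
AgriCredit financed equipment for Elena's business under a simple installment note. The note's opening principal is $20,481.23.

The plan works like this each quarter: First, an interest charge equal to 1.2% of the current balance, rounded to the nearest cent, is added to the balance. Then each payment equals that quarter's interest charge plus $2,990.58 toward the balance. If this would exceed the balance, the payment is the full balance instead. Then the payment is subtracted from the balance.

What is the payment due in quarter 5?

# | Opening | Interest | Payment | End bal
1 | $20,481.23 | $245.77 | $3,236.35 | $17,490.65
2 | $17,490.65 | $209.89 | $3,200.47 | $14,500.07
3 | $14,500.07 | $174.00 | $3,164.58 | $11,509.49
4 | $11,509.49 | $138.11 | $3,128.69 | $8,518.91
5 | $8,518.91 | $102.23 | $3,092.81 | $5,528.33

$3,092.81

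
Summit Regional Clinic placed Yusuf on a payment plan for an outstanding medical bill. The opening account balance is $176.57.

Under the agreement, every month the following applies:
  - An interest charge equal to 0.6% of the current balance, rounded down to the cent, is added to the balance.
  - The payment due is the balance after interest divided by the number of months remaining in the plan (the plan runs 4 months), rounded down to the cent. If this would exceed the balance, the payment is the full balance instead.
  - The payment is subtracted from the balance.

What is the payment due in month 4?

$45.20

Month 1: opening $176.57; interest $1.05 → $177.62; payment $44.40; balance $133.22
Month 2: opening $133.22; interest $0.79 → $134.01; payment $44.67; balance $89.34
Month 3: opening $89.34; interest $0.53 → $89.87; payment $44.93; balance $44.94
Month 4: opening $44.94; interest $0.26 → $45.20; payment $45.20; balance $0.00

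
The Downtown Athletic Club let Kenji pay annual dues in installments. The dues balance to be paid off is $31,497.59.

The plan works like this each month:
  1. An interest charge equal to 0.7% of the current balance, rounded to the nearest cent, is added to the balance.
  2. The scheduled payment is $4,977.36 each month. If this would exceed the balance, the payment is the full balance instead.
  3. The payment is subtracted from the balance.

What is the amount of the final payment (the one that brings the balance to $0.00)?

Month 1: opening $31,497.59; interest $220.48 → $31,718.07; payment $4,977.36; balance $26,740.71
Month 2: opening $26,740.71; interest $187.18 → $26,927.89; payment $4,977.36; balance $21,950.53
Month 3: opening $21,950.53; interest $153.65 → $22,104.18; payment $4,977.36; balance $17,126.82
Month 4: opening $17,126.82; interest $119.89 → $17,246.71; payment $4,977.36; balance $12,269.35
Month 5: opening $12,269.35; interest $85.89 → $12,355.24; payment $4,977.36; balance $7,377.88
Month 6: opening $7,377.88; interest $51.65 → $7,429.53; payment $4,977.36; balance $2,452.17
Month 7: opening $2,452.17; interest $17.17 → $2,469.34; payment $2,469.34; balance $0.00

$2,469.34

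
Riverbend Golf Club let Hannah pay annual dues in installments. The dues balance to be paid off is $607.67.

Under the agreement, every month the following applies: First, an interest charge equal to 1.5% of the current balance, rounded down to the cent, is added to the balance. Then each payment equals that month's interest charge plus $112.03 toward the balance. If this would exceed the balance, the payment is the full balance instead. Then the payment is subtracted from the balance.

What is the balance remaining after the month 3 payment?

$271.58

Month 1: opening $607.67; interest $9.11 → $616.78; payment $121.14; balance $495.64
Month 2: opening $495.64; interest $7.43 → $503.07; payment $119.46; balance $383.61
Month 3: opening $383.61; interest $5.75 → $389.36; payment $117.78; balance $271.58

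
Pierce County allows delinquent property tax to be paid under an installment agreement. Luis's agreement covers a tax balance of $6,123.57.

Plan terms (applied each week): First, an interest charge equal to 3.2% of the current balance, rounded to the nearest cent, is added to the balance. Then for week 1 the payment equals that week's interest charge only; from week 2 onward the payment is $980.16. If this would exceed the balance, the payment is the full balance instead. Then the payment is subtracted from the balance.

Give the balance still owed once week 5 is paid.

$2,832.94

Week 1: $6,123.57 +$195.95 interest = $6,319.52; pay $195.95 → $6,123.57
Week 2: $6,123.57 +$195.95 interest = $6,319.52; pay $980.16 → $5,339.36
Week 3: $5,339.36 +$170.86 interest = $5,510.22; pay $980.16 → $4,530.06
Week 4: $4,530.06 +$144.96 interest = $4,675.02; pay $980.16 → $3,694.86
Week 5: $3,694.86 +$118.24 interest = $3,813.10; pay $980.16 → $2,832.94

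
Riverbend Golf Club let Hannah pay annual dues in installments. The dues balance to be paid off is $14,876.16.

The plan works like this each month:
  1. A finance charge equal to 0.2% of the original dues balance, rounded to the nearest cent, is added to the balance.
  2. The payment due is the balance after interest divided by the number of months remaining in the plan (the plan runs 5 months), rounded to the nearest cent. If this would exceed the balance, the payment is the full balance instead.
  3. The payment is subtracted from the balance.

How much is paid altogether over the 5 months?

$15,024.91

Month 1: $14,876.16 +$29.75 interest = $14,905.91; pay $2,981.18 → $11,924.73
Month 2: $11,924.73 +$29.75 interest = $11,954.48; pay $2,988.62 → $8,965.86
Month 3: $8,965.86 +$29.75 interest = $8,995.61; pay $2,998.54 → $5,997.07
Month 4: $5,997.07 +$29.75 interest = $6,026.82; pay $3,013.41 → $3,013.41
Month 5: $3,013.41 +$29.75 interest = $3,043.16; pay $3,043.16 → $0.00
Total paid: $15,024.91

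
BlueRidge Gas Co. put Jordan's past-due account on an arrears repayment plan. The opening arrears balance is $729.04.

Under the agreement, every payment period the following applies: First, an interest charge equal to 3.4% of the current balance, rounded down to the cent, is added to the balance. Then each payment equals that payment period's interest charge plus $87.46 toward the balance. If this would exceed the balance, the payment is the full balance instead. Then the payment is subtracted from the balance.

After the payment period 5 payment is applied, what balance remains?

$291.74

# | Opening | Interest | Payment | End bal
1 | $729.04 | $24.78 | $112.24 | $641.58
2 | $641.58 | $21.81 | $109.27 | $554.12
3 | $554.12 | $18.84 | $106.30 | $466.66
4 | $466.66 | $15.86 | $103.32 | $379.20
5 | $379.20 | $12.89 | $100.35 | $291.74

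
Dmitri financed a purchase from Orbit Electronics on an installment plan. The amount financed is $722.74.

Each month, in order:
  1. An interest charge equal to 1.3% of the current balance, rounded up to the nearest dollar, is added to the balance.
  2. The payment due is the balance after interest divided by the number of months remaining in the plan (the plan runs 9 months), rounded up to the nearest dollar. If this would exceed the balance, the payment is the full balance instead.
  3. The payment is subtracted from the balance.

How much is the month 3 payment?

$84.00

Month 1: $722.74 +$10.00 interest = $732.74; pay $82.00 → $650.74
Month 2: $650.74 +$9.00 interest = $659.74; pay $83.00 → $576.74
Month 3: $576.74 +$8.00 interest = $584.74; pay $84.00 → $500.74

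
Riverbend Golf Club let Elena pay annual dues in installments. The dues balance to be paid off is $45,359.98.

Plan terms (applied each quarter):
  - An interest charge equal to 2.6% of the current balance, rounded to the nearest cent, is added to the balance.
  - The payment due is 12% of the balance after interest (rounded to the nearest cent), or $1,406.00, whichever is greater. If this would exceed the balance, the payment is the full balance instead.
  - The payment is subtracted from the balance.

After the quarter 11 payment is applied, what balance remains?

# | Opening | Interest | Payment | End bal
1 | $45,359.98 | $1,179.36 | $5,584.72 | $40,954.62
2 | $40,954.62 | $1,064.82 | $5,042.33 | $36,977.11
3 | $36,977.11 | $961.40 | $4,552.62 | $33,385.89
4 | $33,385.89 | $868.03 | $4,110.47 | $30,143.45
5 | $30,143.45 | $783.73 | $3,711.26 | $27,215.92
6 | $27,215.92 | $707.61 | $3,350.82 | $24,572.71
7 | $24,572.71 | $638.89 | $3,025.39 | $22,186.21
8 | $22,186.21 | $576.84 | $2,731.57 | $20,031.48
9 | $20,031.48 | $520.82 | $2,466.28 | $18,086.02
10 | $18,086.02 | $470.24 | $2,226.75 | $16,329.51
11 | $16,329.51 | $424.57 | $2,010.49 | $14,743.59

$14,743.59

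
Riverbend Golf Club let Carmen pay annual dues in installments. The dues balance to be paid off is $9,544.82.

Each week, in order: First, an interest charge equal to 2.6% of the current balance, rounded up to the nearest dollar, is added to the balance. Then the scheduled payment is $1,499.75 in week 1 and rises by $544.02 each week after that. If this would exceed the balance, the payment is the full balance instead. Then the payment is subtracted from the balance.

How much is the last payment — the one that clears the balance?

Week 1: $9,544.82 +$249.00 interest = $9,793.82; pay $1,499.75 → $8,294.07
Week 2: $8,294.07 +$216.00 interest = $8,510.07; pay $2,043.77 → $6,466.30
Week 3: $6,466.30 +$169.00 interest = $6,635.30; pay $2,587.79 → $4,047.51
Week 4: $4,047.51 +$106.00 interest = $4,153.51; pay $3,131.81 → $1,021.70
Week 5: $1,021.70 +$27.00 interest = $1,048.70; pay $1,048.70 → $0.00

$1,048.70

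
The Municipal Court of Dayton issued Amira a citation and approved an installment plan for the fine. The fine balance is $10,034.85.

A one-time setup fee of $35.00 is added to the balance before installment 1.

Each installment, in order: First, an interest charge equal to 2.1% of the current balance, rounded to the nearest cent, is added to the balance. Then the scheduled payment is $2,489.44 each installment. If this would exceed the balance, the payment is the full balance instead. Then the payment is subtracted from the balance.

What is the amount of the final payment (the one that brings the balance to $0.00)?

# | Opening | Interest | Payment | End bal
1 | $10,069.85 | $211.47 | $2,489.44 | $7,791.88
2 | $7,791.88 | $163.63 | $2,489.44 | $5,466.07
3 | $5,466.07 | $114.79 | $2,489.44 | $3,091.42
4 | $3,091.42 | $64.92 | $2,489.44 | $666.90
5 | $666.90 | $14.00 | $680.90 | $0.00

$680.90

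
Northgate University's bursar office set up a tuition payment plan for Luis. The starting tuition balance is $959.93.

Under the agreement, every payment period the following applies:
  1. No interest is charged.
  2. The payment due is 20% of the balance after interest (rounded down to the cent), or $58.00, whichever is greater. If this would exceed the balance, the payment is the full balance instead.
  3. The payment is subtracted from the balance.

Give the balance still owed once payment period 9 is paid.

$77.65

Payment period 1: $959.93 − $191.98 → $767.95
Payment period 2: $767.95 − $153.59 → $614.36
Payment period 3: $614.36 − $122.87 → $491.49
Payment period 4: $491.49 − $98.29 → $393.20
Payment period 5: $393.20 − $78.64 → $314.56
Payment period 6: $314.56 − $62.91 → $251.65
Payment period 7: $251.65 − $58.00 → $193.65
Payment period 8: $193.65 − $58.00 → $135.65
Payment period 9: $135.65 − $58.00 → $77.65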